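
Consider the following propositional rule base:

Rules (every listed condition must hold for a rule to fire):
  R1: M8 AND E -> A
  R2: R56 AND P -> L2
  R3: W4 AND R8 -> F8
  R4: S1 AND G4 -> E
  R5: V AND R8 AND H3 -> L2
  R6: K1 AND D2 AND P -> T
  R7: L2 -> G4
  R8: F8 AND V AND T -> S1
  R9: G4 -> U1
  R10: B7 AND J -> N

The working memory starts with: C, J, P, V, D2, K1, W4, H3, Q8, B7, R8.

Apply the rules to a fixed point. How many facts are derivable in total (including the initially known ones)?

19

Round 1: R3 [W4 AND R8 -> F8]; R5 [V AND R8 AND H3 -> L2]; R6 [K1 AND D2 AND P -> T]; R10 [B7 AND J -> N]. Adds F8, L2, T, N.
Round 2: R7 [L2 -> G4]; R8 [F8 AND V AND T -> S1]. Adds G4, S1.
Round 3: R4 [S1 AND G4 -> E]; R9 [G4 -> U1]. Adds E, U1.
Closure: {B7, C, D2, E, F8, G4, H3, J, K1, L2, N, P, Q8, R8, S1, T, U1, V, W4} — 19 facts.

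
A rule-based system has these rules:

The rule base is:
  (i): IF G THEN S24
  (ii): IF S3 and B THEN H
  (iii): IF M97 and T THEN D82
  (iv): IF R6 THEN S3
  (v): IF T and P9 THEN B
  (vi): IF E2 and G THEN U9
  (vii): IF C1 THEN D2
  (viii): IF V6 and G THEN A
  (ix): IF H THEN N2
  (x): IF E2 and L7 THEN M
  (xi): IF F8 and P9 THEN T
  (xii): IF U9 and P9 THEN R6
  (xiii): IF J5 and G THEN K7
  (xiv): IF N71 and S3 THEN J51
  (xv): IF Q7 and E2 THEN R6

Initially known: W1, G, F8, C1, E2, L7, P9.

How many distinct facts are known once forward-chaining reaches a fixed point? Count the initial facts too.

Round 1: (i) [IF G THEN S24]; (vi) [IF E2 and G THEN U9]; (vii) [IF C1 THEN D2]; (x) [IF E2 and L7 THEN M]; (xi) [IF F8 and P9 THEN T]. New: S24, U9, D2, M, T.
Round 2: (v) [IF T and P9 THEN B]; (xii) [IF U9 and P9 THEN R6]. New: B, R6.
Round 3: (iv) [IF R6 THEN S3]. New: S3.
Round 4: (ii) [IF S3 and B THEN H]. New: H.
Round 5: (ix) [IF H THEN N2]. New: N2.
Closure: {B, C1, D2, E2, F8, G, H, L7, M, N2, P9, R6, S24, S3, T, U9, W1} — 17 facts.

17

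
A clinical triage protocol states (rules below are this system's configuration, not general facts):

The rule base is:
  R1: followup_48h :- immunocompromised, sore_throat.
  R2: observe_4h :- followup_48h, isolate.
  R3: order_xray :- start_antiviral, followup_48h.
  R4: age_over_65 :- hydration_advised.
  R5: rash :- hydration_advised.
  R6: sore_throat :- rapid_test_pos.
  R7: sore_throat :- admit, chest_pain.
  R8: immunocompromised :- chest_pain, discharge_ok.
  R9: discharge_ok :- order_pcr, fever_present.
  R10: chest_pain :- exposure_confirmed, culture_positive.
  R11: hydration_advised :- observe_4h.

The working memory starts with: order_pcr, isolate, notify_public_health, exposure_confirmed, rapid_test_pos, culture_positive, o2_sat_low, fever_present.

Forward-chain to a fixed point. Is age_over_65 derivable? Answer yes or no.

yes

Round 1: R6 [sore_throat :- rapid_test_pos.]; R9 [discharge_ok :- order_pcr, fever_present.]; R10 [chest_pain :- exposure_confirmed, culture_positive.]. Adds sore_throat, discharge_ok, chest_pain.
Round 2: R8 [immunocompromised :- chest_pain, discharge_ok.]. Adds immunocompromised.
Round 3: R1 [followup_48h :- immunocompromised, sore_throat.]. Adds followup_48h.
Round 4: R2 [observe_4h :- followup_48h, isolate.]. Adds observe_4h.
Round 5: R11 [hydration_advised :- observe_4h.]. Adds hydration_advised.
Round 6: R4 [age_over_65 :- hydration_advised.]; R5 [rash :- hydration_advised.]. Adds age_over_65, rash.
age_over_65 appears in round 6, so it is derivable.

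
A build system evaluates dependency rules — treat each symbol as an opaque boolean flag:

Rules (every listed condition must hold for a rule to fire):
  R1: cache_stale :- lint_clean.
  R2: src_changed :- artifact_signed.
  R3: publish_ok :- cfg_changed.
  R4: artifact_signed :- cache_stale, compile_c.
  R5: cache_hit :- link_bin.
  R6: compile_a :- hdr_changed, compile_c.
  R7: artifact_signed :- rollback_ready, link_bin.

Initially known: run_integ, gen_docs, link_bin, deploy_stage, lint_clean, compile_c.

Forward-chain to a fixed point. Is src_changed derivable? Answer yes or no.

[1] R1 [cache_stale :- lint_clean.]; R5 [cache_hit :- link_bin.]. ⇒ new: cache_stale, cache_hit.
[2] R4 [artifact_signed :- cache_stale, compile_c.]. ⇒ new: artifact_signed.
[3] R2 [src_changed :- artifact_signed.]. ⇒ new: src_changed.
src_changed appears in round 3, so it is derivable.

yes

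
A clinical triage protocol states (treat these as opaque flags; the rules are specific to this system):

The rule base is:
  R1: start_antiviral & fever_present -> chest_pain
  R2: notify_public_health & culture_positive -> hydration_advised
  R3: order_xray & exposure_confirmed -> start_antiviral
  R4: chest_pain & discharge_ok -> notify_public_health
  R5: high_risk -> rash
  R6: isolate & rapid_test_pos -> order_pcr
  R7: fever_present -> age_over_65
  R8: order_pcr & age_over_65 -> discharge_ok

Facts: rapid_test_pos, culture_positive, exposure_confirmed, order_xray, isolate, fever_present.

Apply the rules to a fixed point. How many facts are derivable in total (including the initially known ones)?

13

Round 1: R3 [order_xray & exposure_confirmed -> start_antiviral]; R6 [isolate & rapid_test_pos -> order_pcr]; R7 [fever_present -> age_over_65]. New: start_antiviral, order_pcr, age_over_65.
Round 2: R1 [start_antiviral & fever_present -> chest_pain]; R8 [order_pcr & age_over_65 -> discharge_ok]. New: chest_pain, discharge_ok.
Round 3: R4 [chest_pain & discharge_ok -> notify_public_health]. New: notify_public_health.
Round 4: R2 [notify_public_health & culture_positive -> hydration_advised]. New: hydration_advised.
Closure: {age_over_65, chest_pain, culture_positive, discharge_ok, exposure_confirmed, fever_present, hydration_advised, isolate, notify_public_health, order_pcr, order_xray, rapid_test_pos, start_antiviral} — 13 facts.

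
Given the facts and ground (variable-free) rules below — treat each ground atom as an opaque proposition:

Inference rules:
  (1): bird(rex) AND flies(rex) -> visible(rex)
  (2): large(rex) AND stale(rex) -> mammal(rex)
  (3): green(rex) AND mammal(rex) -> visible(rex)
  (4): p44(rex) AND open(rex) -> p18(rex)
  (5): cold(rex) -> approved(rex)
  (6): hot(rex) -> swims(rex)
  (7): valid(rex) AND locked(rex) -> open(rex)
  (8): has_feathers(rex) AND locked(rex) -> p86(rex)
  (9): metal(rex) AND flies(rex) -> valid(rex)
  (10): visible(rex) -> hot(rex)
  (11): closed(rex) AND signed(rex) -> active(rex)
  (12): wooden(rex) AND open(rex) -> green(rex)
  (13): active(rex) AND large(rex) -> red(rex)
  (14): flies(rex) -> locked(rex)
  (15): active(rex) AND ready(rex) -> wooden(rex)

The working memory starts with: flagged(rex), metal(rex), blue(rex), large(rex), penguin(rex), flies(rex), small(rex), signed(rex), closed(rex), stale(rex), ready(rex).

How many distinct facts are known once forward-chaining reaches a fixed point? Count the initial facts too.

Round 1: (2) [large(rex) AND stale(rex) -> mammal(rex)]; (9) [metal(rex) AND flies(rex) -> valid(rex)]; (11) [closed(rex) AND signed(rex) -> active(rex)]; (14) [flies(rex) -> locked(rex)]. Adds mammal(rex), valid(rex), active(rex), locked(rex).
Round 2: (7) [valid(rex) AND locked(rex) -> open(rex)]; (13) [active(rex) AND large(rex) -> red(rex)]; (15) [active(rex) AND ready(rex) -> wooden(rex)]. Adds open(rex), red(rex), wooden(rex).
Round 3: (12) [wooden(rex) AND open(rex) -> green(rex)]. Adds green(rex).
Round 4: (3) [green(rex) AND mammal(rex) -> visible(rex)]. Adds visible(rex).
Round 5: (10) [visible(rex) -> hot(rex)]. Adds hot(rex).
Round 6: (6) [hot(rex) -> swims(rex)]. Adds swims(rex).
Closure: {active(rex), blue(rex), closed(rex), flagged(rex), flies(rex), green(rex), hot(rex), large(rex), locked(rex), mammal(rex), metal(rex), open(rex), penguin(rex), ready(rex), red(rex), signed(rex), small(rex), stale(rex), swims(rex), valid(rex), visible(rex), wooden(rex)} — 22 facts.

22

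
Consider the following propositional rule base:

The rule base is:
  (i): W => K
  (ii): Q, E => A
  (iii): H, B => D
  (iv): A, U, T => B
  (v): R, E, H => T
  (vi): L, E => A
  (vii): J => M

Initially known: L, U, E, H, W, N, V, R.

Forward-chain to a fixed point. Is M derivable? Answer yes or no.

[1] (i) [W => K]; (v) [R, E, H => T]; (vi) [L, E => A]. ⇒ new: K, T, A.
[2] (iv) [A, U, T => B]. ⇒ new: B.
[3] (iii) [H, B => D]. ⇒ new: D.
Fixed point reached. M is concluded only by (vii); (vii) needs J (never derived).

no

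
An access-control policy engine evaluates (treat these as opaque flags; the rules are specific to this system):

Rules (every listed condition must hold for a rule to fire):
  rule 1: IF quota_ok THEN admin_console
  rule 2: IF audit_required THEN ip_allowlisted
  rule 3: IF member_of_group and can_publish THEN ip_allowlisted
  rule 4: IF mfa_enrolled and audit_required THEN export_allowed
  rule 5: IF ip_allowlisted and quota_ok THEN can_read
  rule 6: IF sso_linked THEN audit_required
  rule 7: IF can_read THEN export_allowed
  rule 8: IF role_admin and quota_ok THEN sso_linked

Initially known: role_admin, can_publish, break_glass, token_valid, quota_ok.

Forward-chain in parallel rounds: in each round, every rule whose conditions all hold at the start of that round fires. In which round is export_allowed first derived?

5

Round 1 — rule 1, rule 8, derive admin_console, sso_linked.
Round 2 — rule 6, derive audit_required.
Round 3 — rule 2, derive ip_allowlisted.
Round 4 — rule 5, derive can_read.
Round 5 — rule 7, derive export_allowed.
export_allowed first appears in round 5.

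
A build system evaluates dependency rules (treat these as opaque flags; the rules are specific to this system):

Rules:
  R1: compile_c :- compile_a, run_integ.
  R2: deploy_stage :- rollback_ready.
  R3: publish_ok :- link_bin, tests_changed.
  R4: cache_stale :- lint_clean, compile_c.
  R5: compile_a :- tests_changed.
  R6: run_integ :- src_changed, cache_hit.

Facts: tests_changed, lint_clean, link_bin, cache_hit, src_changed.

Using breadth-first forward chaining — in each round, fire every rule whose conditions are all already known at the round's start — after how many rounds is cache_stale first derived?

3

Round 1 — R3, R5, R6, derive publish_ok, compile_a, run_integ.
Round 2 — R1, derive compile_c.
Round 3 — R4, derive cache_stale.
cache_stale first appears in round 3.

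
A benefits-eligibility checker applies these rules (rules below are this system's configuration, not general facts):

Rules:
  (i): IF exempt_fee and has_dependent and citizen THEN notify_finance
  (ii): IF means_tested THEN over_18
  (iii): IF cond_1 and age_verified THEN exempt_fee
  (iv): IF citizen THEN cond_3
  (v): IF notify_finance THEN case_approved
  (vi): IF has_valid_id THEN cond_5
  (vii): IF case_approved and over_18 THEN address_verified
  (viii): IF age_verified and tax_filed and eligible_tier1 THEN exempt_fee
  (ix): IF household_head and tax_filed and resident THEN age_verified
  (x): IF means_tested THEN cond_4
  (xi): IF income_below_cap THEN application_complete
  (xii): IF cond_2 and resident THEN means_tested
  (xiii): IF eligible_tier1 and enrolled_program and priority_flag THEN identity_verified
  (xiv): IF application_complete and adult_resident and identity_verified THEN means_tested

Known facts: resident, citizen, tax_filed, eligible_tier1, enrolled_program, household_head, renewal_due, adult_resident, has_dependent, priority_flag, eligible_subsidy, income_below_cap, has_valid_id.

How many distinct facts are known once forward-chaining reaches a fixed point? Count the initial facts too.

[1] (iv) [IF citizen THEN cond_3]; (vi) [IF has_valid_id THEN cond_5]; (ix) [IF household_head and tax_filed and resident THEN age_verified]; (xi) [IF income_below_cap THEN application_complete]; (xiii) [IF eligible_tier1 and enrolled_program and priority_flag THEN identity_verified]. ⇒ new: cond_3, cond_5, age_verified, application_complete, identity_verified.
[2] (viii) [IF age_verified and tax_filed and eligible_tier1 THEN exempt_fee]; (xiv) [IF application_complete and adult_resident and identity_verified THEN means_tested]. ⇒ new: exempt_fee, means_tested.
[3] (i) [IF exempt_fee and has_dependent and citizen THEN notify_finance]; (ii) [IF means_tested THEN over_18]; (x) [IF means_tested THEN cond_4]. ⇒ new: notify_finance, over_18, cond_4.
[4] (v) [IF notify_finance THEN case_approved]. ⇒ new: case_approved.
[5] (vii) [IF case_approved and over_18 THEN address_verified]. ⇒ new: address_verified.
Closure: {address_verified, adult_resident, age_verified, application_complete, case_approved, citizen, cond_3, cond_4, cond_5, eligible_subsidy, eligible_tier1, enrolled_program, exempt_fee, has_dependent, has_valid_id, household_head, identity_verified, income_below_cap, means_tested, notify_finance, over_18, priority_flag, renewal_due, resident, tax_filed} — 25 facts.

25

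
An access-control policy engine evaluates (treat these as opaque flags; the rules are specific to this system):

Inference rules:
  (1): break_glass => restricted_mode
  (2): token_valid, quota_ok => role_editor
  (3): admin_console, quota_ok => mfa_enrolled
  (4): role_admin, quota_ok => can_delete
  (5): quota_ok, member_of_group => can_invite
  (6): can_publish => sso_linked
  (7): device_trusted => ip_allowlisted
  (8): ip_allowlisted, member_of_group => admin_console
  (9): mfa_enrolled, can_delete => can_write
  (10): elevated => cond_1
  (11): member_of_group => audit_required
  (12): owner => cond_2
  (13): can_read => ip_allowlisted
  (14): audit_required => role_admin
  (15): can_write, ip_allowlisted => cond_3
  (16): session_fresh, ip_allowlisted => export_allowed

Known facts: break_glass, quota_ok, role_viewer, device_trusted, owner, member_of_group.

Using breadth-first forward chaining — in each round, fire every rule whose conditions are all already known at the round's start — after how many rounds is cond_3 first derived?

[1] (1) [break_glass => restricted_mode]; (5) [quota_ok, member_of_group => can_invite]; (7) [device_trusted => ip_allowlisted]; (11) [member_of_group => audit_required]; (12) [owner => cond_2]. ⇒ new: restricted_mode, can_invite, ip_allowlisted, audit_required, cond_2.
[2] (8) [ip_allowlisted, member_of_group => admin_console]; (14) [audit_required => role_admin]. ⇒ new: admin_console, role_admin.
[3] (3) [admin_console, quota_ok => mfa_enrolled]; (4) [role_admin, quota_ok => can_delete]. ⇒ new: mfa_enrolled, can_delete.
[4] (9) [mfa_enrolled, can_delete => can_write]. ⇒ new: can_write.
[5] (15) [can_write, ip_allowlisted => cond_3]. ⇒ new: cond_3.
cond_3 first appears in round 5.

5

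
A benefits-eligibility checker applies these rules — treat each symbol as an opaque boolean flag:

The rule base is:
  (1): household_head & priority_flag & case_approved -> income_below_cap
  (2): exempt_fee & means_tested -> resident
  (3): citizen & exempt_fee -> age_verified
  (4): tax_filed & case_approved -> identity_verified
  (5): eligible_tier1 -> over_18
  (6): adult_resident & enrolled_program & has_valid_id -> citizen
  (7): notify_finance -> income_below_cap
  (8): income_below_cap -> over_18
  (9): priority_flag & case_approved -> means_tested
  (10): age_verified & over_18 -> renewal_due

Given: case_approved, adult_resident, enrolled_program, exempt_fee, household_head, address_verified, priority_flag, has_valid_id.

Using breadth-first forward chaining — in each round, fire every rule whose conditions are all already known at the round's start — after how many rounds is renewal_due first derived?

Round 1: (1) [household_head & priority_flag & case_approved -> income_below_cap]; (6) [adult_resident & enrolled_program & has_valid_id -> citizen]; (9) [priority_flag & case_approved -> means_tested]. Adds income_below_cap, citizen, means_tested.
Round 2: (2) [exempt_fee & means_tested -> resident]; (3) [citizen & exempt_fee -> age_verified]; (8) [income_below_cap -> over_18]. Adds resident, age_verified, over_18.
Round 3: (10) [age_verified & over_18 -> renewal_due]. Adds renewal_due.
renewal_due first appears in round 3.

3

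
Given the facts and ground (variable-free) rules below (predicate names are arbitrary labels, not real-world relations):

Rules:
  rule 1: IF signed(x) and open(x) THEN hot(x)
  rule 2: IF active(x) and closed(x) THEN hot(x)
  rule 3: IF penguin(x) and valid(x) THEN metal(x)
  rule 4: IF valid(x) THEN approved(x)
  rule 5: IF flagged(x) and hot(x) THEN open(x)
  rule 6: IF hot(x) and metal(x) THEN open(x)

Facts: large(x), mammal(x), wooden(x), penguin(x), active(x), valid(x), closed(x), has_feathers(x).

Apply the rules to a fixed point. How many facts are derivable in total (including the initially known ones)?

[1] rule 2 [IF active(x) and closed(x) THEN hot(x)]; rule 3 [IF penguin(x) and valid(x) THEN metal(x)]; rule 4 [IF valid(x) THEN approved(x)]. ⇒ new: hot(x), metal(x), approved(x).
[2] rule 6 [IF hot(x) and metal(x) THEN open(x)]. ⇒ new: open(x).
Closure: {active(x), approved(x), closed(x), has_feathers(x), hot(x), large(x), mammal(x), metal(x), open(x), penguin(x), valid(x), wooden(x)} — 12 facts.

12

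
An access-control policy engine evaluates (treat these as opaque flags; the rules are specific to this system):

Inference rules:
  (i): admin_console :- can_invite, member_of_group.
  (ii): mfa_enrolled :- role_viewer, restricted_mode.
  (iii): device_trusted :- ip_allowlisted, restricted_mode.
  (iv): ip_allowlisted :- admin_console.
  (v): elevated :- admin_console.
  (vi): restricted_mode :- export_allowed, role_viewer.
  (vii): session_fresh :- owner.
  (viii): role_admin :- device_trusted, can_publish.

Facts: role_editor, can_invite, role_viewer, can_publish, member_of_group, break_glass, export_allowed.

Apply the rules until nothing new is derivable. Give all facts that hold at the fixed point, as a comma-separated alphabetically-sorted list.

admin_console, break_glass, can_invite, can_publish, device_trusted, elevated, export_allowed, ip_allowlisted, member_of_group, mfa_enrolled, restricted_mode, role_admin, role_editor, role_viewer

Round 1 — (i), (vi), derive admin_console, restricted_mode.
Round 2 — (ii), (iv), (v), derive mfa_enrolled, ip_allowlisted, elevated.
Round 3 — (iii), derive device_trusted.
Round 4 — (viii), derive role_admin.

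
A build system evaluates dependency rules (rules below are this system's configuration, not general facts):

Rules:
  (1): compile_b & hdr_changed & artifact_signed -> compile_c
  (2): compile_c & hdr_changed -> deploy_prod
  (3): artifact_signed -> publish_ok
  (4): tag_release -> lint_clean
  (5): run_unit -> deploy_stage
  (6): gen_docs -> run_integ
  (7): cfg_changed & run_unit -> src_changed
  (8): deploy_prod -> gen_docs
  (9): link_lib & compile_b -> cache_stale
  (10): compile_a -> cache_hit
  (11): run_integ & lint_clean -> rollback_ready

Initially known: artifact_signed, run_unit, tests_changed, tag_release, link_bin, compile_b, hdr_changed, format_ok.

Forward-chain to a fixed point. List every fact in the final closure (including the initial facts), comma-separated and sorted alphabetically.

artifact_signed, compile_b, compile_c, deploy_prod, deploy_stage, format_ok, gen_docs, hdr_changed, link_bin, lint_clean, publish_ok, rollback_ready, run_integ, run_unit, tag_release, tests_changed

Round 1 fires (1), (3), (4), (5), giving compile_c, publish_ok, lint_clean, deploy_stage.
Round 2 fires (2), giving deploy_prod.
Round 3 fires (8), giving gen_docs.
Round 4 fires (6), giving run_integ.
Round 5 fires (11), giving rollback_ready.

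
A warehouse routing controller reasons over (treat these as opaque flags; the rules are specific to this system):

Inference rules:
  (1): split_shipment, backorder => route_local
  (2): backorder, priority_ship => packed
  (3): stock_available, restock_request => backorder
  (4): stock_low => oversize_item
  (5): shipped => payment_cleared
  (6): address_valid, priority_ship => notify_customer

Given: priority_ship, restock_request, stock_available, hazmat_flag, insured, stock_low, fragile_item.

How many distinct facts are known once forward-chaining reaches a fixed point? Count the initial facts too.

10

Round 1 fires (3), (4), giving backorder, oversize_item.
Round 2 fires (2), giving packed.
Closure: {backorder, fragile_item, hazmat_flag, insured, oversize_item, packed, priority_ship, restock_request, stock_available, stock_low} — 10 facts.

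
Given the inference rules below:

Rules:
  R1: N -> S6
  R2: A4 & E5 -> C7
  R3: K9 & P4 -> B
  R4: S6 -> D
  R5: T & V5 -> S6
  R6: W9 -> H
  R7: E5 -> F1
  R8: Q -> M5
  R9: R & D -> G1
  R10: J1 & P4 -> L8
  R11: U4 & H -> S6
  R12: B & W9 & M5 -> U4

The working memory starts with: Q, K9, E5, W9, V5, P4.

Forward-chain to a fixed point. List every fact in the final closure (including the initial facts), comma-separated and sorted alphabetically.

Round 1 — R3, R6, R7, R8, derive B, H, F1, M5.
Round 2 — R12, derive U4.
Round 3 — R11, derive S6.
Round 4 — R4, derive D.

B, D, E5, F1, H, K9, M5, P4, Q, S6, U4, V5, W9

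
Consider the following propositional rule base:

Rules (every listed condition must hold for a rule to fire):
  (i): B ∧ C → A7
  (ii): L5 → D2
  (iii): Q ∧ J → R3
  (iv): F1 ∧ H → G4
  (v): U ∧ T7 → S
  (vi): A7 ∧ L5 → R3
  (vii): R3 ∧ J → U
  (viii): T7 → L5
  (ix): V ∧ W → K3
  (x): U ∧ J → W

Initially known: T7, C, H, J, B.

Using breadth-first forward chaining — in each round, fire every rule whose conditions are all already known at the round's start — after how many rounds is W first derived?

4

Round 1: (i) [B ∧ C → A7]; (viii) [T7 → L5]. New: A7, L5.
Round 2: (ii) [L5 → D2]; (vi) [A7 ∧ L5 → R3]. New: D2, R3.
Round 3: (vii) [R3 ∧ J → U]. New: U.
Round 4: (v) [U ∧ T7 → S]; (x) [U ∧ J → W]. New: S, W.
W first appears in round 4.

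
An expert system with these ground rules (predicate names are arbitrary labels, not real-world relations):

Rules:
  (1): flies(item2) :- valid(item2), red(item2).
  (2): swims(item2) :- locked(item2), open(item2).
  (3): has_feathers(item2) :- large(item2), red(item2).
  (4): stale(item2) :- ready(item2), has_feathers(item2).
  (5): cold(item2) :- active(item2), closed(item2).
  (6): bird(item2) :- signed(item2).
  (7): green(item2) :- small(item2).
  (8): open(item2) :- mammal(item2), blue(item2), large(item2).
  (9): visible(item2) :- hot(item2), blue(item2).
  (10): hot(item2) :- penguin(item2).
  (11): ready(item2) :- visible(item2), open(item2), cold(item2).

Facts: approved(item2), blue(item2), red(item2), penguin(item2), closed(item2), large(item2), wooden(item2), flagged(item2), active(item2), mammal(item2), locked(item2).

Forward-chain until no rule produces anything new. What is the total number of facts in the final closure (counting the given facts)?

19

[1] (3) [has_feathers(item2) :- large(item2), red(item2).]; (5) [cold(item2) :- active(item2), closed(item2).]; (8) [open(item2) :- mammal(item2), blue(item2), large(item2).]; (10) [hot(item2) :- penguin(item2).]. ⇒ new: has_feathers(item2), cold(item2), open(item2), hot(item2).
[2] (2) [swims(item2) :- locked(item2), open(item2).]; (9) [visible(item2) :- hot(item2), blue(item2).]. ⇒ new: swims(item2), visible(item2).
[3] (11) [ready(item2) :- visible(item2), open(item2), cold(item2).]. ⇒ new: ready(item2).
[4] (4) [stale(item2) :- ready(item2), has_feathers(item2).]. ⇒ new: stale(item2).
Closure: {active(item2), approved(item2), blue(item2), closed(item2), cold(item2), flagged(item2), has_feathers(item2), hot(item2), large(item2), locked(item2), mammal(item2), open(item2), penguin(item2), ready(item2), red(item2), stale(item2), swims(item2), visible(item2), wooden(item2)} — 19 facts.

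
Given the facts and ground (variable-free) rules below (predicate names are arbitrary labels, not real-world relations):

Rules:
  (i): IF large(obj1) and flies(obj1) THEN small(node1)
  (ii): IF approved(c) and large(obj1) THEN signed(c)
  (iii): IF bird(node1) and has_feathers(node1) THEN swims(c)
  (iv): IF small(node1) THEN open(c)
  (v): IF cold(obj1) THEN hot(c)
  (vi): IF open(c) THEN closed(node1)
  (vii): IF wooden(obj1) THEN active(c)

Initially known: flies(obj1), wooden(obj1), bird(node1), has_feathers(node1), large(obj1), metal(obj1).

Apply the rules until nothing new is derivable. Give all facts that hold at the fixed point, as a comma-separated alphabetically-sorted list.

active(c), bird(node1), closed(node1), flies(obj1), has_feathers(node1), large(obj1), metal(obj1), open(c), small(node1), swims(c), wooden(obj1)

Round 1 — (i), (iii), (vii), derive small(node1), swims(c), active(c).
Round 2 — (iv), derive open(c).
Round 3 — (vi), derive closed(node1).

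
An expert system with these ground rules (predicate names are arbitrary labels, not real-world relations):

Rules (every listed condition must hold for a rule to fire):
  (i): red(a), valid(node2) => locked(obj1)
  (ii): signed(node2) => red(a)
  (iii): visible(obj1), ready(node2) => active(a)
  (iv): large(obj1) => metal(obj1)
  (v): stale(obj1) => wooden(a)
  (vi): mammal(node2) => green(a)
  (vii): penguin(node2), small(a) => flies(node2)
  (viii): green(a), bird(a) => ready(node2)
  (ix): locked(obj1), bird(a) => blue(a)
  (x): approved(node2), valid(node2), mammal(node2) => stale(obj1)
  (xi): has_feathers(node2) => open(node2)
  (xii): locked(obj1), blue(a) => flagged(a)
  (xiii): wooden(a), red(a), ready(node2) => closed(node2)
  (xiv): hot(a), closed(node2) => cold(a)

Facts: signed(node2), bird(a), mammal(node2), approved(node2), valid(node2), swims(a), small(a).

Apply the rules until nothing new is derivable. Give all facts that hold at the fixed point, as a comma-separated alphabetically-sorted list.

approved(node2), bird(a), blue(a), closed(node2), flagged(a), green(a), locked(obj1), mammal(node2), ready(node2), red(a), signed(node2), small(a), stale(obj1), swims(a), valid(node2), wooden(a)

Round 1 fires (ii), (vi), (x), giving red(a), green(a), stale(obj1).
Round 2 fires (i), (v), (viii), giving locked(obj1), wooden(a), ready(node2).
Round 3 fires (ix), (xiii), giving blue(a), closed(node2).
Round 4 fires (xii), giving flagged(a).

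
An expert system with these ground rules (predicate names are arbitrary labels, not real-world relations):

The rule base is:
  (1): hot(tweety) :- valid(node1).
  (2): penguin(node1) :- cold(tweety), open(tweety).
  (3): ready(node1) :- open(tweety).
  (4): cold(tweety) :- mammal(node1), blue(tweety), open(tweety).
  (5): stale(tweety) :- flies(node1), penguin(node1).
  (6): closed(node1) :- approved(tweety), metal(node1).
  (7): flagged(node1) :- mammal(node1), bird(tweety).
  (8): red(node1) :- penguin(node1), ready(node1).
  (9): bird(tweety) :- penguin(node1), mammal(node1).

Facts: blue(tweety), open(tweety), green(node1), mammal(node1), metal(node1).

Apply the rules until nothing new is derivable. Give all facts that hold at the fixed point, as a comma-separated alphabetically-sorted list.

[1] (3) [ready(node1) :- open(tweety).]; (4) [cold(tweety) :- mammal(node1), blue(tweety), open(tweety).]. ⇒ new: ready(node1), cold(tweety).
[2] (2) [penguin(node1) :- cold(tweety), open(tweety).]. ⇒ new: penguin(node1).
[3] (8) [red(node1) :- penguin(node1), ready(node1).]; (9) [bird(tweety) :- penguin(node1), mammal(node1).]. ⇒ new: red(node1), bird(tweety).
[4] (7) [flagged(node1) :- mammal(node1), bird(tweety).]. ⇒ new: flagged(node1).

bird(tweety), blue(tweety), cold(tweety), flagged(node1), green(node1), mammal(node1), metal(node1), open(tweety), penguin(node1), ready(node1), red(node1)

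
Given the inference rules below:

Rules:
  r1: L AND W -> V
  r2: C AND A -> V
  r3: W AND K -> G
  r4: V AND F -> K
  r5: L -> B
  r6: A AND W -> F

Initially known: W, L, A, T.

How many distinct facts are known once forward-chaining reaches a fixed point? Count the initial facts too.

[1] r1 [L AND W -> V]; r5 [L -> B]; r6 [A AND W -> F]. ⇒ new: V, B, F.
[2] r4 [V AND F -> K]. ⇒ new: K.
[3] r3 [W AND K -> G]. ⇒ new: G.
Closure: {A, B, F, G, K, L, T, V, W} — 9 facts.

9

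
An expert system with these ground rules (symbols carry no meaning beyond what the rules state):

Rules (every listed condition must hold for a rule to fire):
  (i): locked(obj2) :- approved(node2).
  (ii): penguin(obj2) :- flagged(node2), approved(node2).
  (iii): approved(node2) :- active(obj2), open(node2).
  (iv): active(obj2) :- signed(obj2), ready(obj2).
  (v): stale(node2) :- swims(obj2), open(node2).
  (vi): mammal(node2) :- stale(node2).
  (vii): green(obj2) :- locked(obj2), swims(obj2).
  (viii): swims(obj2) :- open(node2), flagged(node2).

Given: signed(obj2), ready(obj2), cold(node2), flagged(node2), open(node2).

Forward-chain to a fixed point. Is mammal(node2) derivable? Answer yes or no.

yes

Round 1 — (iv), (viii), derive active(obj2), swims(obj2).
Round 2 — (iii), (v), derive approved(node2), stale(node2).
Round 3 — (i), (ii), (vi), derive locked(obj2), penguin(obj2), mammal(node2).
Round 4 — (vii), derive green(obj2).
mammal(node2) appears in round 3, so it is derivable.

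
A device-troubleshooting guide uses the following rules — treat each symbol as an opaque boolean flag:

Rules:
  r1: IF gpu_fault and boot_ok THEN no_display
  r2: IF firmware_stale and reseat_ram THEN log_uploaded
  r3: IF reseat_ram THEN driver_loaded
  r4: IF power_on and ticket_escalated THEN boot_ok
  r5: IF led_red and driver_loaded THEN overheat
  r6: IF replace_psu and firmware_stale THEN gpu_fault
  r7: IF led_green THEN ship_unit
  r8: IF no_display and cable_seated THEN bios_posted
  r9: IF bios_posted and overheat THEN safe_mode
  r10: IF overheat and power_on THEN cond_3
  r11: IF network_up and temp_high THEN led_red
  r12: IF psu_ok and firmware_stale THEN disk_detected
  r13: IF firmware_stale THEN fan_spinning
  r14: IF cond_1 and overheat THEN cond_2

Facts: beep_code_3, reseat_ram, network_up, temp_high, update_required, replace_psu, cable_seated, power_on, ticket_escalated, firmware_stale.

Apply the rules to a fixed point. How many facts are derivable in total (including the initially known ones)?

[1] r2 [IF firmware_stale and reseat_ram THEN log_uploaded]; r3 [IF reseat_ram THEN driver_loaded]; r4 [IF power_on and ticket_escalated THEN boot_ok]; r6 [IF replace_psu and firmware_stale THEN gpu_fault]; r11 [IF network_up and temp_high THEN led_red]; r13 [IF firmware_stale THEN fan_spinning]. ⇒ new: log_uploaded, driver_loaded, boot_ok, gpu_fault, led_red, fan_spinning.
[2] r1 [IF gpu_fault and boot_ok THEN no_display]; r5 [IF led_red and driver_loaded THEN overheat]. ⇒ new: no_display, overheat.
[3] r8 [IF no_display and cable_seated THEN bios_posted]; r10 [IF overheat and power_on THEN cond_3]. ⇒ new: bios_posted, cond_3.
[4] r9 [IF bios_posted and overheat THEN safe_mode]. ⇒ new: safe_mode.
Closure: {beep_code_3, bios_posted, boot_ok, cable_seated, cond_3, driver_loaded, fan_spinning, firmware_stale, gpu_fault, led_red, log_uploaded, network_up, no_display, overheat, power_on, replace_psu, reseat_ram, safe_mode, temp_high, ticket_escalated, update_required} — 21 facts.

21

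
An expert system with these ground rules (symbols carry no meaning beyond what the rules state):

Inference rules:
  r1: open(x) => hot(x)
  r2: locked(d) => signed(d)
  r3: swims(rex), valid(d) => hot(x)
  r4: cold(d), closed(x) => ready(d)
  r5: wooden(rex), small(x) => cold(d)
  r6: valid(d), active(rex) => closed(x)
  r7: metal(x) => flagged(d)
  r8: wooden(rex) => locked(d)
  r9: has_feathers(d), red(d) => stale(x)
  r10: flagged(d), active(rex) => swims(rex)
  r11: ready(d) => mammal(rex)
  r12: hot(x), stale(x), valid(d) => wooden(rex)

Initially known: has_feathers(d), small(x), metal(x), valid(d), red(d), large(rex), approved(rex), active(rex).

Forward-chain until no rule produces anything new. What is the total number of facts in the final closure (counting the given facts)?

Round 1 — r6, r7, r9, derive closed(x), flagged(d), stale(x).
Round 2 — r10, derive swims(rex).
Round 3 — r3, derive hot(x).
Round 4 — r12, derive wooden(rex).
Round 5 — r5, r8, derive cold(d), locked(d).
Round 6 — r2, r4, derive signed(d), ready(d).
Round 7 — r11, derive mammal(rex).
Closure: {active(rex), approved(rex), closed(x), cold(d), flagged(d), has_feathers(d), hot(x), large(rex), locked(d), mammal(rex), metal(x), ready(d), red(d), signed(d), small(x), stale(x), swims(rex), valid(d), wooden(rex)} — 19 facts.

19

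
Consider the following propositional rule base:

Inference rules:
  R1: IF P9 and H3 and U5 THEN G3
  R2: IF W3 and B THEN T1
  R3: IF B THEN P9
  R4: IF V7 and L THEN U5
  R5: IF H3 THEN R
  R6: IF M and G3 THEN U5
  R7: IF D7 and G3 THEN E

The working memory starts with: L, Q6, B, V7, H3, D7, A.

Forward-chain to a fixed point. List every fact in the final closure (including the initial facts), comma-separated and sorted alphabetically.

Round 1 fires R3, R4, R5, giving P9, U5, R.
Round 2 fires R1, giving G3.
Round 3 fires R7, giving E.

A, B, D7, E, G3, H3, L, P9, Q6, R, U5, V7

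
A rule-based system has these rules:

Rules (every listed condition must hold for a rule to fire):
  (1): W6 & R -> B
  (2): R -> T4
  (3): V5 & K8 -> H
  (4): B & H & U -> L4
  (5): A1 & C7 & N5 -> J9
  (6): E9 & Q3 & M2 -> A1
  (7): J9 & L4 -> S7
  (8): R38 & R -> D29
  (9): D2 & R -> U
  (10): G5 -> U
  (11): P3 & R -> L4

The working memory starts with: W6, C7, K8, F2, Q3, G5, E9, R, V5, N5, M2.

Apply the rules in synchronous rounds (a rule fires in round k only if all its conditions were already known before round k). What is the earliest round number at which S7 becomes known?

Round 1: (1) [W6 & R -> B]; (2) [R -> T4]; (3) [V5 & K8 -> H]; (6) [E9 & Q3 & M2 -> A1]; (10) [G5 -> U]. New: B, T4, H, A1, U.
Round 2: (4) [B & H & U -> L4]; (5) [A1 & C7 & N5 -> J9]. New: L4, J9.
Round 3: (7) [J9 & L4 -> S7]. New: S7.
S7 first appears in round 3.

3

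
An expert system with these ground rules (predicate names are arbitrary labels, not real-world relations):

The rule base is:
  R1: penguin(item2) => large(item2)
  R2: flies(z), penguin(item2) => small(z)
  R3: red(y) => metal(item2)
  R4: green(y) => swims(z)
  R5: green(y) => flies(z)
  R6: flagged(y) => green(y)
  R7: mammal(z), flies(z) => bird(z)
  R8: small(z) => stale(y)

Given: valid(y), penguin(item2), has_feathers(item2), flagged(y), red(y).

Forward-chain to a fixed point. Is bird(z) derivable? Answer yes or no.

Round 1: R1 [penguin(item2) => large(item2)]; R3 [red(y) => metal(item2)]; R6 [flagged(y) => green(y)]. New: large(item2), metal(item2), green(y).
Round 2: R4 [green(y) => swims(z)]; R5 [green(y) => flies(z)]. New: swims(z), flies(z).
Round 3: R2 [flies(z), penguin(item2) => small(z)]. New: small(z).
Round 4: R8 [small(z) => stale(y)]. New: stale(y).
Fixed point reached. bird(z) is concluded only by R7; R7 needs mammal(z) (never derived).

no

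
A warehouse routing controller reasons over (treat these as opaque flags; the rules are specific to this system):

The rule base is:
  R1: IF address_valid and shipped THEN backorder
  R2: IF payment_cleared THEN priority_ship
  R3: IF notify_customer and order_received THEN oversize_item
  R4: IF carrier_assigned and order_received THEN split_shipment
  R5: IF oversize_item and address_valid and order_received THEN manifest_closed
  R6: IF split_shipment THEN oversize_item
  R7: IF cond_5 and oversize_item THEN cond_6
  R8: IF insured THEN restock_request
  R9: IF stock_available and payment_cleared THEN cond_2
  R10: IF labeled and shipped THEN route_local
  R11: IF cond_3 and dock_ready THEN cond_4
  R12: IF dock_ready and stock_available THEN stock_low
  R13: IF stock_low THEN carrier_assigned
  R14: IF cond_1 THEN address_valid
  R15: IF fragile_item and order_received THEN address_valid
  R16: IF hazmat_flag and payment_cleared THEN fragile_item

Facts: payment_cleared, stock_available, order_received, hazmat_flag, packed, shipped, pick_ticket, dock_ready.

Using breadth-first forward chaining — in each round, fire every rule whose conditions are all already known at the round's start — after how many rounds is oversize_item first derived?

4

Round 1: R2 [IF payment_cleared THEN priority_ship]; R9 [IF stock_available and payment_cleared THEN cond_2]; R12 [IF dock_ready and stock_available THEN stock_low]; R16 [IF hazmat_flag and payment_cleared THEN fragile_item]. New: priority_ship, cond_2, stock_low, fragile_item.
Round 2: R13 [IF stock_low THEN carrier_assigned]; R15 [IF fragile_item and order_received THEN address_valid]. New: carrier_assigned, address_valid.
Round 3: R1 [IF address_valid and shipped THEN backorder]; R4 [IF carrier_assigned and order_received THEN split_shipment]. New: backorder, split_shipment.
Round 4: R6 [IF split_shipment THEN oversize_item]. New: oversize_item.
oversize_item first appears in round 4.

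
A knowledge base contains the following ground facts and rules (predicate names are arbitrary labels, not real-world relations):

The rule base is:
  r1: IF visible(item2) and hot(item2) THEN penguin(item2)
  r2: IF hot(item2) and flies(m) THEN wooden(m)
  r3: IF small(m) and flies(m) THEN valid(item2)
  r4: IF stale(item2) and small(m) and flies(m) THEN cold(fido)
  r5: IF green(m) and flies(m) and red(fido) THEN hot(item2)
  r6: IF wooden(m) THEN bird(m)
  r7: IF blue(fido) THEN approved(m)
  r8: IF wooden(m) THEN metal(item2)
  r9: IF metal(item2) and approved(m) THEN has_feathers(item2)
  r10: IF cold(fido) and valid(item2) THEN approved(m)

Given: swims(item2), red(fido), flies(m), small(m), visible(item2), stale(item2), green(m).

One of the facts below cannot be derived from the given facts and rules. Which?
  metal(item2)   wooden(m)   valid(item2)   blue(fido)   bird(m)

Round 1 — r3, r4, r5, derive valid(item2), cold(fido), hot(item2).
Round 2 — r1, r2, r10, derive penguin(item2), wooden(m), approved(m).
Round 3 — r6, r8, derive bird(m), metal(item2).
Round 4 — r9, derive has_feathers(item2).
Derived: bird(m) (round 3), wooden(m) (round 2), metal(item2) (round 3), valid(item2) (round 1). blue(fido) never appears in any round.

blue(fido)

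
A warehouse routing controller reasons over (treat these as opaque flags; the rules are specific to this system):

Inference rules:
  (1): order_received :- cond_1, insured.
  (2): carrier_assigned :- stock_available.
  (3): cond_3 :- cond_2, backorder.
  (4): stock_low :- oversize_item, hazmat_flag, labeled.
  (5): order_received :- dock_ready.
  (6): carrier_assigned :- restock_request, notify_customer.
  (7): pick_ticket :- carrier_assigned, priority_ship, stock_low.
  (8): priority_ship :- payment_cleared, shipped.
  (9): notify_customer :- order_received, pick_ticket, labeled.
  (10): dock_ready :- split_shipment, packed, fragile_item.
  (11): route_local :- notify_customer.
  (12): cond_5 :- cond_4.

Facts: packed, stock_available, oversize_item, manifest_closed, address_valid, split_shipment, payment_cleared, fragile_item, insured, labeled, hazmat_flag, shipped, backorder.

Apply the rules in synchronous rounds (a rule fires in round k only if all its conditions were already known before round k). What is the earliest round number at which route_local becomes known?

4

[1] (2) [carrier_assigned :- stock_available.]; (4) [stock_low :- oversize_item, hazmat_flag, labeled.]; (8) [priority_ship :- payment_cleared, shipped.]; (10) [dock_ready :- split_shipment, packed, fragile_item.]. ⇒ new: carrier_assigned, stock_low, priority_ship, dock_ready.
[2] (5) [order_received :- dock_ready.]; (7) [pick_ticket :- carrier_assigned, priority_ship, stock_low.]. ⇒ new: order_received, pick_ticket.
[3] (9) [notify_customer :- order_received, pick_ticket, labeled.]. ⇒ new: notify_customer.
[4] (11) [route_local :- notify_customer.]. ⇒ new: route_local.
route_local first appears in round 4.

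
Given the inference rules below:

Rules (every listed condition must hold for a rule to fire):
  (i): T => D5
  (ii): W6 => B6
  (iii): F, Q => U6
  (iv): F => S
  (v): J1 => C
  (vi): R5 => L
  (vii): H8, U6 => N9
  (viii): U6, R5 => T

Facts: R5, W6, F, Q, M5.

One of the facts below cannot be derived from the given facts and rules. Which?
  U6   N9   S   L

N9

Round 1: (ii) [W6 => B6]; (iii) [F, Q => U6]; (iv) [F => S]; (vi) [R5 => L]. New: B6, U6, S, L.
Round 2: (viii) [U6, R5 => T]. New: T.
Round 3: (i) [T => D5]. New: D5.
Derived: S (round 1), L (round 1), U6 (round 1). N9 never appears in any round.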